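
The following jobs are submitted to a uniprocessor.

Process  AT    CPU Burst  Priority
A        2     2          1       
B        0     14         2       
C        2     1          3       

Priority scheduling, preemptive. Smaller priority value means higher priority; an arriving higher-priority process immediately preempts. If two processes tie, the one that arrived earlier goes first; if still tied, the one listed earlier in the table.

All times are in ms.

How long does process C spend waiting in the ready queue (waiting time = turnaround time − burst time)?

14

Timeline: | B 0-2 | A 2-4 | B 4-16 | C 16-17 |
Completion: A=4  B=16  C=17
Turnaround (C−A): A=2  B=16  C=15
Waiting(C) = turnaround − burst = 15 − 1 = 14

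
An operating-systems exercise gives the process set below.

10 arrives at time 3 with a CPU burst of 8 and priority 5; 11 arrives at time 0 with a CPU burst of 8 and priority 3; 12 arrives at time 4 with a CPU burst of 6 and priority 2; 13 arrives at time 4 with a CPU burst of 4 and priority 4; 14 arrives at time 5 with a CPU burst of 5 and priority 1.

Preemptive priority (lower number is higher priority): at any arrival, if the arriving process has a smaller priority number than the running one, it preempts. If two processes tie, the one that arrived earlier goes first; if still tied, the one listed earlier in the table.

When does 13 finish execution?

23

Schedule: | 11 0-4 | 12 4-5 | 14 5-10 | 12 10-15 | 11 15-19 | 13 19-23 | 10 23-31 |
Completion: 10=31  11=19  12=15  13=23  14=10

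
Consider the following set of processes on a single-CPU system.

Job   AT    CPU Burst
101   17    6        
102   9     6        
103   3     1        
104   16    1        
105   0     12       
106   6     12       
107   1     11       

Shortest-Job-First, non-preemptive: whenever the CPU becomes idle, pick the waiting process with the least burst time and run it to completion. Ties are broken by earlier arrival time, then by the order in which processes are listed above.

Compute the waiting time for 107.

25

Timeline: | 105 0-12 | 103 12-13 | 102 13-19 | 104 19-20 | 101 20-26 | 107 26-37 | 106 37-49 |
Completion: 101=26  102=19  103=13  104=20  105=12  106=49  107=37
Waiting(107) = turnaround − burst = 36 − 11 = 25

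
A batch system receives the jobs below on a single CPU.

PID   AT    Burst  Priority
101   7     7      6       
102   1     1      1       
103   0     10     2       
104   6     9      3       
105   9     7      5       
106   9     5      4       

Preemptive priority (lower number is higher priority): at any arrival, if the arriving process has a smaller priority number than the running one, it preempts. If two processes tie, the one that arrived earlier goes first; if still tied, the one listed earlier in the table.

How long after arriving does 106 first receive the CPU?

11

Gantt: | 103 0-1 | 102 1-2 | 103 2-11 | 104 11-20 | 106 20-25 | 105 25-32 | 101 32-39 |
Completion: 101=39  102=2  103=11  104=20  105=32  106=25
Response(106) = first start − arrival = 20 − 9 = 11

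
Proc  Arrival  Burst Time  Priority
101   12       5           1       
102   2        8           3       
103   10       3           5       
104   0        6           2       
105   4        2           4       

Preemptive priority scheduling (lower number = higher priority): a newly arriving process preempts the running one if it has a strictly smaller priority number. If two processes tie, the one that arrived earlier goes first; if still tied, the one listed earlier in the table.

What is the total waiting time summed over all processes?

35

Schedule: | 104 0-6 | 102 6-12 | 101 12-17 | 102 17-19 | 105 19-21 | 103 21-24 |
Completion: 101=17  102=19  103=24  104=6  105=21
Turnaround (C−A): 101=5  102=17  103=14  104=6  105=17
Waiting = turnaround − burst: 101=0, 102=9, 103=11, 104=0, 105=15
Total waiting = 0 + 9 + 11 + 0 + 15 = 35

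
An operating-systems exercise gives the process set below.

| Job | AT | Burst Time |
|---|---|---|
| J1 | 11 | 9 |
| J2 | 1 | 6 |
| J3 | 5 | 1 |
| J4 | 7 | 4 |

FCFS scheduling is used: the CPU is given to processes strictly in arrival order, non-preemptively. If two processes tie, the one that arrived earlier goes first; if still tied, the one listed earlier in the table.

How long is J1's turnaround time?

Timeline: | idle 0-1 | J2 1-7 | J3 7-8 | J4 8-12 | J1 12-21 |
Completion: J1=21  J2=7  J3=8  J4=12
Turnaround (C−A): J1=10  J2=6  J3=3  J4=5
Turnaround(J1) = completion − arrival = 21 − 11 = 10

10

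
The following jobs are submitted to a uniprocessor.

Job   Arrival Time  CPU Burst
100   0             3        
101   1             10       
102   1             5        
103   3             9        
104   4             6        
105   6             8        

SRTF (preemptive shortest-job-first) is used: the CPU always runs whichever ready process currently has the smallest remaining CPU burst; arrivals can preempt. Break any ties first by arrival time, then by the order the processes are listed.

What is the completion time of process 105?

22

Gantt: | 100 0-3 | 102 3-8 | 104 8-14 | 105 14-22 | 103 22-31 | 101 31-41 |
Completion: 100=3  101=41  102=8  103=31  104=14  105=22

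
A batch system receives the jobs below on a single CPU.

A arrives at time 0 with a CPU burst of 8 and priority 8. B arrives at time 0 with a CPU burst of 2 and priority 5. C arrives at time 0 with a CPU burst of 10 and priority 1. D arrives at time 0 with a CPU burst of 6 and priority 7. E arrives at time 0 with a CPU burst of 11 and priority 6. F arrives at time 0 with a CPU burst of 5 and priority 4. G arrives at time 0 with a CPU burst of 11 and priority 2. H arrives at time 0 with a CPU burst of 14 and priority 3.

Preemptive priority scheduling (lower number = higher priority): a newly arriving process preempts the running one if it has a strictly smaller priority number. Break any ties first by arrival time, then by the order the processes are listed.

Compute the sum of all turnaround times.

327

Gantt: | C 0-10 | G 10-21 | H 21-35 | F 35-40 | B 40-42 | E 42-53 | D 53-59 | A 59-67 |
Completion: A=67  B=42  C=10  D=59  E=53  F=40  G=21  H=35
Turnaround = completion − arrival: A=67, B=42, C=10, D=59, E=53, F=40, G=21, H=35
Total turnaround = 67 + 42 + 10 + 59 + 53 + 40 + 21 + 35 = 327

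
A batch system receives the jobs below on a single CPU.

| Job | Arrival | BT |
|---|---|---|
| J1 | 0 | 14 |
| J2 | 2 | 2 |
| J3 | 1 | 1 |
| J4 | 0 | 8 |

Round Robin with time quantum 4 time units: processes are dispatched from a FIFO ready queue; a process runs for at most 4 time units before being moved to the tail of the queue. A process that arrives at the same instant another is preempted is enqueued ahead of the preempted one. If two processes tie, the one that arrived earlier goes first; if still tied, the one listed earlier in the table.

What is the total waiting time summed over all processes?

Gantt: | J1 0-4 | J4 4-8 | J3 8-9 | J2 9-11 | J1 11-15 | J4 15-19 | J1 19-25 |
Completion: J1=25  J2=11  J3=9  J4=19
Waiting = turnaround − burst: J1=11, J2=7, J3=7, J4=11
Total waiting = 11 + 7 + 7 + 11 = 36

36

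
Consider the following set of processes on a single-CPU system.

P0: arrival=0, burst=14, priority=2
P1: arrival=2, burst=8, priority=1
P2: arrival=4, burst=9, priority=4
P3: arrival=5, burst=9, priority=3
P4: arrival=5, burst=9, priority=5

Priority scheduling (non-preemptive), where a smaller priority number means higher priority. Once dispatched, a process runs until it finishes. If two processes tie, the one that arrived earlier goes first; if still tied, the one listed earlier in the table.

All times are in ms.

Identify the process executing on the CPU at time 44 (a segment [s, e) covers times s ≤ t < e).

Schedule: | P0 0-14 | P1 14-22 | P3 22-31 | P2 31-40 | P4 40-49 |
Completion: P0=14  P1=22  P2=40  P3=31  P4=49

P4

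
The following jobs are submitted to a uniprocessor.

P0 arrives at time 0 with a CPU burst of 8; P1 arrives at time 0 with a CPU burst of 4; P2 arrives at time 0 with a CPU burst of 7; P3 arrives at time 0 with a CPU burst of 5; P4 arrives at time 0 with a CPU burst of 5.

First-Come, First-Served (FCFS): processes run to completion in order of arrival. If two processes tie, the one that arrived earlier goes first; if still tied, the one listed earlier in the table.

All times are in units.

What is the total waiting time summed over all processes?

63

Schedule: | P0 0-8 | P1 8-12 | P2 12-19 | P3 19-24 | P4 24-29 |
Completion: P0=8  P1=12  P2=19  P3=24  P4=29
Waiting = turnaround − burst: P0=0, P1=8, P2=12, P3=19, P4=24
Total waiting = 0 + 8 + 12 + 19 + 24 = 63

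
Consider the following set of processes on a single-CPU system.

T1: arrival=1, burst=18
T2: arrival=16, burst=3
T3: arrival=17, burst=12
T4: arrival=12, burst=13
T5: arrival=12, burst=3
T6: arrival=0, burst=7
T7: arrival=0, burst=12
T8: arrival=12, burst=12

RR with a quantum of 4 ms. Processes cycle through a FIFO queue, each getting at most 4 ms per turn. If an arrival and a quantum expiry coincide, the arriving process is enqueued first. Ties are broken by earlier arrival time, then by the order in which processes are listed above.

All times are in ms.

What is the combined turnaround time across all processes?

357

Timeline: | T6 0-4 | T7 4-8 | T1 8-12 | T6 12-15 | T7 15-19 | T4 19-23 | T5 23-26 | T8 26-30 | T1 30-34 | T2 34-37 | T3 37-41 | T7 41-45 | T4 45-49 | T8 49-53 | T1 53-57 | T3 57-61 | T4 61-65 | T8 65-69 | T1 69-73 | T3 73-77 | T4 77-78 | T1 78-80 |
Completion: T1=80  T2=37  T3=77  T4=78  T5=26  T6=15  T7=45  T8=69
Turnaround (C−A): T1=79  T2=21  T3=60  T4=66  T5=14  T6=15  T7=45  T8=57
Turnaround = completion − arrival: T1=79, T2=21, T3=60, T4=66, T5=14, T6=15, T7=45, T8=57
Total turnaround = 79 + 21 + 60 + 66 + 14 + 15 + 45 + 57 = 357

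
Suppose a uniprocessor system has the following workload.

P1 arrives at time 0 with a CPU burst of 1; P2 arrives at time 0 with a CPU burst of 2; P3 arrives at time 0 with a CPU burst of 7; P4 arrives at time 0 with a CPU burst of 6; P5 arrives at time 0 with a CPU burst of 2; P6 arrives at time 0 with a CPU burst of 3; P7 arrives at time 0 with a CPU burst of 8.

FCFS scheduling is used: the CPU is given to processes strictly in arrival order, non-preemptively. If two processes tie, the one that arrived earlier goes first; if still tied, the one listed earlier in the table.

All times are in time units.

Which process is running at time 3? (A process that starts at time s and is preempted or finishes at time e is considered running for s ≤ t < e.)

P3

Gantt: | P1 0-1 | P2 1-3 | P3 3-10 | P4 10-16 | P5 16-18 | P6 18-21 | P7 21-29 |
Completion: P1=1  P2=3  P3=10  P4=16  P5=18  P6=21  P7=29
Turnaround (C−A): P1=1  P2=3  P3=10  P4=16  P5=18  P6=21  P7=29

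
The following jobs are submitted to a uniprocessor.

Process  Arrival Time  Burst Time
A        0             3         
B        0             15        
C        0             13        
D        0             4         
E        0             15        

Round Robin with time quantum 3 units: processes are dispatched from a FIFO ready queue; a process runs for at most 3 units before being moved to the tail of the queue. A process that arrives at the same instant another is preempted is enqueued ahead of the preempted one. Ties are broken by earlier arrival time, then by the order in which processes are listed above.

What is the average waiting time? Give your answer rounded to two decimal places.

Gantt: | A 0-3 | B 3-6 | C 6-9 | D 9-12 | E 12-15 | B 15-18 | C 18-21 | D 21-22 | E 22-25 | B 25-28 | C 28-31 | E 31-34 | B 34-37 | C 37-40 | E 40-43 | B 43-46 | C 46-47 | E 47-50 |
Completion: A=3  B=46  C=47  D=22  E=50
Waiting times: A=0, B=31, C=34, D=18, E=35
Average waiting = (0+31+34+18+35) / 5 = 118/5 = 23.60

23.60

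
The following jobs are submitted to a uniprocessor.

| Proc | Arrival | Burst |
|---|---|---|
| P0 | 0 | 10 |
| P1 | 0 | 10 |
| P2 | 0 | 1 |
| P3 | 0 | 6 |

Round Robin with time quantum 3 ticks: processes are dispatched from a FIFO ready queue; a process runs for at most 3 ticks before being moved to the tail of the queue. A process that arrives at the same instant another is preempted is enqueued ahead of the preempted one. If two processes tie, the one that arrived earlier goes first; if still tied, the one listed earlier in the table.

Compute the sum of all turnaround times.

Gantt: | P0 0-3 | P1 3-6 | P2 6-7 | P3 7-10 | P0 10-13 | P1 13-16 | P3 16-19 | P0 19-22 | P1 22-25 | P0 25-26 | P1 26-27 |
Completion: P0=26  P1=27  P2=7  P3=19
Turnaround = completion − arrival: P0=26, P1=27, P2=7, P3=19
Total turnaround = 26 + 27 + 7 + 19 = 79

79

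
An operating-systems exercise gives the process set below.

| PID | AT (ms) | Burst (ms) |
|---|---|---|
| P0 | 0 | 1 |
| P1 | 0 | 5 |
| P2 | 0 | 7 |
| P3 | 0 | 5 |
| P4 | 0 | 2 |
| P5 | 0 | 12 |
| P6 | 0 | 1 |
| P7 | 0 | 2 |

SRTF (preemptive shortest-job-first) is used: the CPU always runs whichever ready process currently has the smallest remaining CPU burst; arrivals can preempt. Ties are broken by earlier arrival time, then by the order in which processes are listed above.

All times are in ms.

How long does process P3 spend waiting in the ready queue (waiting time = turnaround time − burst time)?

11

Schedule: | P0 0-1 | P6 1-2 | P4 2-4 | P7 4-6 | P1 6-11 | P3 11-16 | P2 16-23 | P5 23-35 |
Completion: P0=1  P1=11  P2=23  P3=16  P4=4  P5=35  P6=2  P7=6
Turnaround (C−A): P0=1  P1=11  P2=23  P3=16  P4=4  P5=35  P6=2  P7=6
Waiting(P3) = turnaround − burst = 16 − 5 = 11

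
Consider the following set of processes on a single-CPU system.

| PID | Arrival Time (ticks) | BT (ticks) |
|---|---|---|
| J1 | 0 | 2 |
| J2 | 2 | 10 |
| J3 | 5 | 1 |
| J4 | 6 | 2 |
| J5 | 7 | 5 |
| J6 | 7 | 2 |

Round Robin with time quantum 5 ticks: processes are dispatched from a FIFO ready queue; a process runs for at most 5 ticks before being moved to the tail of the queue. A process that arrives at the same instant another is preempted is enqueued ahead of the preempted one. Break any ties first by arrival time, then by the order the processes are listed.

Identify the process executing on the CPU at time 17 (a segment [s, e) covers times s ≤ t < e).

J2

Gantt: | J1 0-2 | J2 2-7 | J3 7-8 | J4 8-10 | J5 10-15 | J6 15-17 | J2 17-22 |
Completion: J1=2  J2=22  J3=8  J4=10  J5=15  J6=17
Turnaround (C−A): J1=2  J2=20  J3=3  J4=4  J5=8  J6=10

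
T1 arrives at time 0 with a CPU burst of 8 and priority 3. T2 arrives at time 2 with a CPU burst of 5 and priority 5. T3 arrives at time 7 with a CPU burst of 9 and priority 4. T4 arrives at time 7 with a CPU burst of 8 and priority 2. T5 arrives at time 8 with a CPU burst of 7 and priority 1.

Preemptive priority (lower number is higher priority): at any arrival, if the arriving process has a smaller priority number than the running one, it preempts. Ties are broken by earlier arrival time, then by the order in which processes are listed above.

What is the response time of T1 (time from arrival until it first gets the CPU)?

0

Schedule: | T1 0-7 | T4 7-8 | T5 8-15 | T4 15-22 | T1 22-23 | T3 23-32 | T2 32-37 |
Completion: T1=23  T2=37  T3=32  T4=22  T5=15
Turnaround (C−A): T1=23  T2=35  T3=25  T4=15  T5=7
Response(T1) = first start − arrival = 0 − 0 = 0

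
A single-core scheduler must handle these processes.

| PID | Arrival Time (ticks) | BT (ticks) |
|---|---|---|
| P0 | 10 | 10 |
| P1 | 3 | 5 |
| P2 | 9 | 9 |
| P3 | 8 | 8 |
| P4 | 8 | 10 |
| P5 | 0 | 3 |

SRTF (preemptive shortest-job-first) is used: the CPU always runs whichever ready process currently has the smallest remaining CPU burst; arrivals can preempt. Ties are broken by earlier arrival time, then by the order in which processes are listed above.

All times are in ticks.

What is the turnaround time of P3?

8

Schedule: | P5 0-3 | P1 3-8 | P3 8-16 | P2 16-25 | P4 25-35 | P0 35-45 |
Completion: P0=45  P1=8  P2=25  P3=16  P4=35  P5=3
Turnaround(P3) = completion − arrival = 16 − 8 = 8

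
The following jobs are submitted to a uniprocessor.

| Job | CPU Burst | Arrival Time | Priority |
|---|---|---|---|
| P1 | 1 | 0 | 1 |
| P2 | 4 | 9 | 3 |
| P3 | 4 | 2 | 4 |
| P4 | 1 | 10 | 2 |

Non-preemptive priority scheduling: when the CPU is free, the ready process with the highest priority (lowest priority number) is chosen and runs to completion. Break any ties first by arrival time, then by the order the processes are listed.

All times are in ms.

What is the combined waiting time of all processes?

3

Timeline: | P1 0-1 | idle 1-2 | P3 2-6 | idle 6-9 | P2 9-13 | P4 13-14 |
Completion: P1=1  P2=13  P3=6  P4=14
Turnaround (C−A): P1=1  P2=4  P3=4  P4=4
Waiting = turnaround − burst: P1=0, P2=0, P3=0, P4=3
Total waiting = 0 + 0 + 0 + 3 = 3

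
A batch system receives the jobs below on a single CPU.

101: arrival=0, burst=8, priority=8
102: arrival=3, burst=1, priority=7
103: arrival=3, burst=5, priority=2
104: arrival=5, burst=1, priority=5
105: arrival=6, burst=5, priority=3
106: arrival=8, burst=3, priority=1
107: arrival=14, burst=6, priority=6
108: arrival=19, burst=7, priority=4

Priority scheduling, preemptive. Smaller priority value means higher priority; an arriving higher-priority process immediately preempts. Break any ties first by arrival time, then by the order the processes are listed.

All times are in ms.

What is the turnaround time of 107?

16

Schedule: | 101 0-3 | 103 3-8 | 106 8-11 | 105 11-16 | 104 16-17 | 107 17-19 | 108 19-26 | 107 26-30 | 102 30-31 | 101 31-36 |
Completion: 101=36  102=31  103=8  104=17  105=16  106=11  107=30  108=26
Turnaround (C−A): 101=36  102=28  103=5  104=12  105=10  106=3  107=16  108=7
Turnaround(107) = completion − arrival = 30 − 14 = 16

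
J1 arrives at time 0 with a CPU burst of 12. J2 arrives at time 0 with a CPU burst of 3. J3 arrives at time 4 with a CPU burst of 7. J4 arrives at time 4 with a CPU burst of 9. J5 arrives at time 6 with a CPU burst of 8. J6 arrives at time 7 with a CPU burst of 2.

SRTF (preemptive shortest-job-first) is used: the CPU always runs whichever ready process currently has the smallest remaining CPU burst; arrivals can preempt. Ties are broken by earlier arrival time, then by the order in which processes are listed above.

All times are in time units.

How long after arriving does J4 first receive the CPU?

Schedule: | J2 0-3 | J1 3-4 | J3 4-7 | J6 7-9 | J3 9-13 | J5 13-21 | J4 21-30 | J1 30-41 |
Completion: J1=41  J2=3  J3=13  J4=30  J5=21  J6=9
Response(J4) = first start − arrival = 21 − 4 = 17

17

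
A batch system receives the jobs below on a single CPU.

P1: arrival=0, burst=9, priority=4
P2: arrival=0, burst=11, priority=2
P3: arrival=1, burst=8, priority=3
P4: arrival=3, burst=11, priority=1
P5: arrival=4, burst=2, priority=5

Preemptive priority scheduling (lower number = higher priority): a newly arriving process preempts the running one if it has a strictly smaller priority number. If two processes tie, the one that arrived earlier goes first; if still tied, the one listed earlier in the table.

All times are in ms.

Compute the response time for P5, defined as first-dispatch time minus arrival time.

35

Timeline: | P2 0-3 | P4 3-14 | P2 14-22 | P3 22-30 | P1 30-39 | P5 39-41 |
Completion: P1=39  P2=22  P3=30  P4=14  P5=41
Turnaround (C−A): P1=39  P2=22  P3=29  P4=11  P5=37
Response(P5) = first start − arrival = 39 − 4 = 35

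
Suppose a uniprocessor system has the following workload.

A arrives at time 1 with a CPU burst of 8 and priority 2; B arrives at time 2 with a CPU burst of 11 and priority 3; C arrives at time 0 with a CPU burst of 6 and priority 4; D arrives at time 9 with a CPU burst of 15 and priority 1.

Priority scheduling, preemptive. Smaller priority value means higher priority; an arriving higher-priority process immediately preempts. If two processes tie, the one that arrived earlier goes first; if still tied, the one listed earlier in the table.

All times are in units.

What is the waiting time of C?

34

Gantt: | C 0-1 | A 1-9 | D 9-24 | B 24-35 | C 35-40 |
Completion: A=9  B=35  C=40  D=24
Turnaround (C−A): A=8  B=33  C=40  D=15
Waiting(C) = turnaround − burst = 40 − 6 = 34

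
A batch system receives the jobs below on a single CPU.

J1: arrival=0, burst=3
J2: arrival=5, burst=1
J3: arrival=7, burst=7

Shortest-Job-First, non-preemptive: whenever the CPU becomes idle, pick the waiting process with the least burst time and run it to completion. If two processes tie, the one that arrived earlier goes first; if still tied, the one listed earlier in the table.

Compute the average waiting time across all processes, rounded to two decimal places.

0.00

Gantt: | J1 0-3 | idle 3-5 | J2 5-6 | idle 6-7 | J3 7-14 |
Completion: J1=3  J2=6  J3=14
Turnaround (C−A): J1=3  J2=1  J3=7
Waiting times: J1=0, J2=0, J3=0
Average waiting = (0+0+0) / 3 = 0/3 = 0.00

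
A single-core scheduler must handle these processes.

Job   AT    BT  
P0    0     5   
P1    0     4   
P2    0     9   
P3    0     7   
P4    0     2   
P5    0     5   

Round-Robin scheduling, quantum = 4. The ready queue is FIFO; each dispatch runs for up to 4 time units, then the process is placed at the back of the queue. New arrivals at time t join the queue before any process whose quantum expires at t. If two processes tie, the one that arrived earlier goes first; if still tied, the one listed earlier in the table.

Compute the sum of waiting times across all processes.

Schedule: | P0 0-4 | P1 4-8 | P2 8-12 | P3 12-16 | P4 16-18 | P5 18-22 | P0 22-23 | P2 23-27 | P3 27-30 | P5 30-31 | P2 31-32 |
Completion: P0=23  P1=8  P2=32  P3=30  P4=18  P5=31
Waiting = turnaround − burst: P0=18, P1=4, P2=23, P3=23, P4=16, P5=26
Total waiting = 18 + 4 + 23 + 23 + 16 + 26 = 110

110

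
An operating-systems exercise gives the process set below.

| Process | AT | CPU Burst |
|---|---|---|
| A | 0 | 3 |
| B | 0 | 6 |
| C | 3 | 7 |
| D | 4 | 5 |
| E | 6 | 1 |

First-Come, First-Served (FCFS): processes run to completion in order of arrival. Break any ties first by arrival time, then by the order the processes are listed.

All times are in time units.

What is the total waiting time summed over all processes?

Schedule: | A 0-3 | B 3-9 | C 9-16 | D 16-21 | E 21-22 |
Completion: A=3  B=9  C=16  D=21  E=22
Waiting = turnaround − burst: A=0, B=3, C=6, D=12, E=15
Total waiting = 0 + 3 + 6 + 12 + 15 = 36

36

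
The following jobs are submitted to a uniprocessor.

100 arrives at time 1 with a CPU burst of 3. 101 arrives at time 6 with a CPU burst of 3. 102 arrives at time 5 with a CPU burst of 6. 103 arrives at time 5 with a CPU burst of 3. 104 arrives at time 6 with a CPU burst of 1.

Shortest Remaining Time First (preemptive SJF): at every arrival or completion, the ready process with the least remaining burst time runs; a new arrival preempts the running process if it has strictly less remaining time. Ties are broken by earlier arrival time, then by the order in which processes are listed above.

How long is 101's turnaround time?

Gantt: | idle 0-1 | 100 1-4 | idle 4-5 | 103 5-6 | 104 6-7 | 103 7-9 | 101 9-12 | 102 12-18 |
Completion: 100=4  101=12  102=18  103=9  104=7
Turnaround (C−A): 100=3  101=6  102=13  103=4  104=1
Turnaround(101) = completion − arrival = 12 − 6 = 6

6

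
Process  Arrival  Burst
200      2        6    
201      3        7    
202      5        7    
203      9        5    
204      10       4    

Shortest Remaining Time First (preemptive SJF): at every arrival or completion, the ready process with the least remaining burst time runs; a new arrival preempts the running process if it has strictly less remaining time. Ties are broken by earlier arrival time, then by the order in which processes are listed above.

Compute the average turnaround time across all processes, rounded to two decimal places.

Schedule: | idle 0-2 | 200 2-8 | 201 8-9 | 203 9-14 | 204 14-18 | 201 18-24 | 202 24-31 |
Completion: 200=8  201=24  202=31  203=14  204=18
Turnaround times: 200=6, 201=21, 202=26, 203=5, 204=8
Average turnaround = (6+21+26+5+8) / 5 = 66/5 = 13.20

13.20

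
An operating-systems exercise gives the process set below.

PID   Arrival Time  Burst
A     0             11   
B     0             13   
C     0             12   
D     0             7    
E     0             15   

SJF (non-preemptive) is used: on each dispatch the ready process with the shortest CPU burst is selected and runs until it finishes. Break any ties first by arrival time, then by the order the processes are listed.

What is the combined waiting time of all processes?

Timeline: | D 0-7 | A 7-18 | C 18-30 | B 30-43 | E 43-58 |
Completion: A=18  B=43  C=30  D=7  E=58
Turnaround (C−A): A=18  B=43  C=30  D=7  E=58
Waiting = turnaround − burst: A=7, B=30, C=18, D=0, E=43
Total waiting = 7 + 30 + 18 + 0 + 43 = 98

98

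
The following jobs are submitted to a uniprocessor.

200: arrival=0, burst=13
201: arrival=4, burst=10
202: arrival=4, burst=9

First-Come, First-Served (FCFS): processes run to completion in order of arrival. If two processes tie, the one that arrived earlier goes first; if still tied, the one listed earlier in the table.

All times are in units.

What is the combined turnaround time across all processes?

60

Schedule: | 200 0-13 | 201 13-23 | 202 23-32 |
Completion: 200=13  201=23  202=32
Turnaround (C−A): 200=13  201=19  202=28
Turnaround = completion − arrival: 200=13, 201=19, 202=28
Total turnaround = 13 + 19 + 28 = 60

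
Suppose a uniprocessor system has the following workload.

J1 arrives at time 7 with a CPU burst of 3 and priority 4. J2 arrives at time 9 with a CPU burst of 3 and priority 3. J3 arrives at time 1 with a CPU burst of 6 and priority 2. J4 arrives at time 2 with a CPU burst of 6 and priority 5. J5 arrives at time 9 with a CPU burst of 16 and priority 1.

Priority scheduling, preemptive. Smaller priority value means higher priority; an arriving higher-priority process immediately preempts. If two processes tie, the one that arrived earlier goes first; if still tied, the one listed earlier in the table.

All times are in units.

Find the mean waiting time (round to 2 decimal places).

Schedule: | idle 0-1 | J3 1-7 | J1 7-9 | J5 9-25 | J2 25-28 | J1 28-29 | J4 29-35 |
Completion: J1=29  J2=28  J3=7  J4=35  J5=25
Turnaround (C−A): J1=22  J2=19  J3=6  J4=33  J5=16
Waiting times: J1=19, J2=16, J3=0, J4=27, J5=0
Average waiting = (19+16+0+27+0) / 5 = 62/5 = 12.40

12.40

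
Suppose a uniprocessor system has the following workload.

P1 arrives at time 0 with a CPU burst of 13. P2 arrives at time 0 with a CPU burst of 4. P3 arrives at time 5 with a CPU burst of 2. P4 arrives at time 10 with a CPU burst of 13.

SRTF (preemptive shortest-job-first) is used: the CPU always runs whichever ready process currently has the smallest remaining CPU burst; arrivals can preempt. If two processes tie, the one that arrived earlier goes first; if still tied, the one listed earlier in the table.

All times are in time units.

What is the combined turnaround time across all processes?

47

Timeline: | P2 0-4 | P1 4-5 | P3 5-7 | P1 7-19 | P4 19-32 |
Completion: P1=19  P2=4  P3=7  P4=32
Turnaround = completion − arrival: P1=19, P2=4, P3=2, P4=22
Total turnaround = 19 + 4 + 2 + 22 = 47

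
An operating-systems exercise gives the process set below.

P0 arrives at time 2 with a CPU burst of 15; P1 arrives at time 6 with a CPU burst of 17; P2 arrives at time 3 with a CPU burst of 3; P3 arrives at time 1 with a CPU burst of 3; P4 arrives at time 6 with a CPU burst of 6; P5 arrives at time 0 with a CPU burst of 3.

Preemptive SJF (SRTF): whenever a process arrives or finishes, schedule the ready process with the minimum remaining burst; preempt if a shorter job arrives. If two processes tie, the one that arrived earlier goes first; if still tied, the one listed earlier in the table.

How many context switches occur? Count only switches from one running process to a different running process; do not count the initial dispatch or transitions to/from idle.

5

Schedule: | P5 0-3 | P3 3-6 | P2 6-9 | P4 9-15 | P0 15-30 | P1 30-47 |
Completion: P0=30  P1=47  P2=9  P3=6  P4=15  P5=3
Turnaround (C−A): P0=28  P1=41  P2=6  P3=5  P4=9  P5=3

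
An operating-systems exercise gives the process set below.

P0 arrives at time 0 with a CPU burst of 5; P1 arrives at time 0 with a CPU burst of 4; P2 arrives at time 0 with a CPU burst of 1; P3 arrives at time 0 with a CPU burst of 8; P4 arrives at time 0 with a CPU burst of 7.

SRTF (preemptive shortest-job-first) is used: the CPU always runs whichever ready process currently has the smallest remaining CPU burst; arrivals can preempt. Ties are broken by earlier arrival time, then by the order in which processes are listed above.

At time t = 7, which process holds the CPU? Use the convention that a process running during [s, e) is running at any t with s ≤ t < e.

P0

Gantt: | P2 0-1 | P1 1-5 | P0 5-10 | P4 10-17 | P3 17-25 |
Completion: P0=10  P1=5  P2=1  P3=25  P4=17
Turnaround (C−A): P0=10  P1=5  P2=1  P3=25  P4=17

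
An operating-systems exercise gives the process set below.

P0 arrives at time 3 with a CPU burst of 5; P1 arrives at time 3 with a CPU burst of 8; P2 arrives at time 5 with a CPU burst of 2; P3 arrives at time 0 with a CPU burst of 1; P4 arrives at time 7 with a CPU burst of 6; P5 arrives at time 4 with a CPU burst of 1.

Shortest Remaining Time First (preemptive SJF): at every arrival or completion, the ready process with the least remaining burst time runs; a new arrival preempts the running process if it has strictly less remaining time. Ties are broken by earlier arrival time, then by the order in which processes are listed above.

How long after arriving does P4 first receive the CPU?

4

Gantt: | P3 0-1 | idle 1-3 | P0 3-4 | P5 4-5 | P2 5-7 | P0 7-11 | P4 11-17 | P1 17-25 |
Completion: P0=11  P1=25  P2=7  P3=1  P4=17  P5=5
Turnaround (C−A): P0=8  P1=22  P2=2  P3=1  P4=10  P5=1
Response(P4) = first start − arrival = 11 − 7 = 4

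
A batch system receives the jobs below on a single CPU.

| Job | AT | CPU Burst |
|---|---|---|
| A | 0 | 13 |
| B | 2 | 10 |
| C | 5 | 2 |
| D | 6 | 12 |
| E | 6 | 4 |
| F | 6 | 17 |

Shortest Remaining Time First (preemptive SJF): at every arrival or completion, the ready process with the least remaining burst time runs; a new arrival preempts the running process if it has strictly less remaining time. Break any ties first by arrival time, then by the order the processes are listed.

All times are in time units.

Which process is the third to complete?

B

Timeline: | A 0-2 | B 2-5 | C 5-7 | E 7-11 | B 11-18 | A 18-29 | D 29-41 | F 41-58 |
Completion: A=29  B=18  C=7  D=41  E=11  F=58
Turnaround (C−A): A=29  B=16  C=2  D=35  E=5  F=52
Finish order: C → E → B → A → D → F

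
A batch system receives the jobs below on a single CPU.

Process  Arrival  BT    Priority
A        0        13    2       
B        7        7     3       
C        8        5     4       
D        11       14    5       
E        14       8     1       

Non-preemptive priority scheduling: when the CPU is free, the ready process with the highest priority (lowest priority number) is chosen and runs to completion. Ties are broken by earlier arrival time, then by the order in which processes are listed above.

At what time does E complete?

28

Schedule: | A 0-13 | B 13-20 | E 20-28 | C 28-33 | D 33-47 |
Completion: A=13  B=20  C=33  D=47  E=28
Turnaround (C−A): A=13  B=13  C=25  D=36  E=14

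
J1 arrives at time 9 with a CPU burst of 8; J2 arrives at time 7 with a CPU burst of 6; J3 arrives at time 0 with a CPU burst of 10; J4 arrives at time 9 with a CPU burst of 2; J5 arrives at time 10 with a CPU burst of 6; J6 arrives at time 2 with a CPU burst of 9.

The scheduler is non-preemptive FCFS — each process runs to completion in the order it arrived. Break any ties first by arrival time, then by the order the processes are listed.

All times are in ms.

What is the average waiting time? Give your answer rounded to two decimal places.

Timeline: | J3 0-10 | J6 10-19 | J2 19-25 | J1 25-33 | J4 33-35 | J5 35-41 |
Completion: J1=33  J2=25  J3=10  J4=35  J5=41  J6=19
Waiting times: J1=16, J2=12, J3=0, J4=24, J5=25, J6=8
Average waiting = (16+12+0+24+25+8) / 6 = 85/6 = 14.17

14.17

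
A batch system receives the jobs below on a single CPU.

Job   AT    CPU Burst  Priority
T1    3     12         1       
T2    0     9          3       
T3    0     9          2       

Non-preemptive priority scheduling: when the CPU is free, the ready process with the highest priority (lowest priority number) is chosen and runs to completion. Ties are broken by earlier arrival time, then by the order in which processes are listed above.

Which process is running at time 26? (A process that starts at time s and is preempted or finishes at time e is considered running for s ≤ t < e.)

T2

Gantt: | T3 0-9 | T1 9-21 | T2 21-30 |
Completion: T1=21  T2=30  T3=9
Turnaround (C−A): T1=18  T2=30  T3=9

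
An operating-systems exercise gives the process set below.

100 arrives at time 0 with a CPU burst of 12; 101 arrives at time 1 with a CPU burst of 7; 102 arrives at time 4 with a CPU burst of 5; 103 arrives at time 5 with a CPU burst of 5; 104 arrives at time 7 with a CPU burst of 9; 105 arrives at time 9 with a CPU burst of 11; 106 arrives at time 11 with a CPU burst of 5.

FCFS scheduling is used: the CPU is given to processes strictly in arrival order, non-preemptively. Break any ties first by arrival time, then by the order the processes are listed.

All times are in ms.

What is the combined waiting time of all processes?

134

Gantt: | 100 0-12 | 101 12-19 | 102 19-24 | 103 24-29 | 104 29-38 | 105 38-49 | 106 49-54 |
Completion: 100=12  101=19  102=24  103=29  104=38  105=49  106=54
Waiting = turnaround − burst: 100=0, 101=11, 102=15, 103=19, 104=22, 105=29, 106=38
Total waiting = 0 + 11 + 15 + 19 + 22 + 29 + 38 = 134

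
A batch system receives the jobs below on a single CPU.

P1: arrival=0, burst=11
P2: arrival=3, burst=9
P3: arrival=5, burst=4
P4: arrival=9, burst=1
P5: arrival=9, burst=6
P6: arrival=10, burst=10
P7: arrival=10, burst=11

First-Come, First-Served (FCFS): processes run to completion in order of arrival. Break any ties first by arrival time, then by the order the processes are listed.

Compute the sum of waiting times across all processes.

106

Gantt: | P1 0-11 | P2 11-20 | P3 20-24 | P4 24-25 | P5 25-31 | P6 31-41 | P7 41-52 |
Completion: P1=11  P2=20  P3=24  P4=25  P5=31  P6=41  P7=52
Turnaround (C−A): P1=11  P2=17  P3=19  P4=16  P5=22  P6=31  P7=42
Waiting = turnaround − burst: P1=0, P2=8, P3=15, P4=15, P5=16, P6=21, P7=31
Total waiting = 0 + 8 + 15 + 15 + 16 + 21 + 31 = 106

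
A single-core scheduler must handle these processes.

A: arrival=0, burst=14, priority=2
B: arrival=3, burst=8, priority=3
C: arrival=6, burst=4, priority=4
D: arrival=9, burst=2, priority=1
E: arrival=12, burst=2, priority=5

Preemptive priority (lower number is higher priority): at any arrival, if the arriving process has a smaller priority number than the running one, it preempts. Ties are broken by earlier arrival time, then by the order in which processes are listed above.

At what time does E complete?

30

Gantt: | A 0-9 | D 9-11 | A 11-16 | B 16-24 | C 24-28 | E 28-30 |
Completion: A=16  B=24  C=28  D=11  E=30
Turnaround (C−A): A=16  B=21  C=22  D=2  E=18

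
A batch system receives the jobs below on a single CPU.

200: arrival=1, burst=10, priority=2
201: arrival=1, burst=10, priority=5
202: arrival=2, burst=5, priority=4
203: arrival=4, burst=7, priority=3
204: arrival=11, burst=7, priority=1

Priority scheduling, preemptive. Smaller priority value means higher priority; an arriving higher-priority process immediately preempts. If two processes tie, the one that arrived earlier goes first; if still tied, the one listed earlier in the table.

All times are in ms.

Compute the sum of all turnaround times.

Schedule: | idle 0-1 | 200 1-11 | 204 11-18 | 203 18-25 | 202 25-30 | 201 30-40 |
Completion: 200=11  201=40  202=30  203=25  204=18
Turnaround (C−A): 200=10  201=39  202=28  203=21  204=7
Turnaround = completion − arrival: 200=10, 201=39, 202=28, 203=21, 204=7
Total turnaround = 10 + 39 + 28 + 21 + 7 = 105

105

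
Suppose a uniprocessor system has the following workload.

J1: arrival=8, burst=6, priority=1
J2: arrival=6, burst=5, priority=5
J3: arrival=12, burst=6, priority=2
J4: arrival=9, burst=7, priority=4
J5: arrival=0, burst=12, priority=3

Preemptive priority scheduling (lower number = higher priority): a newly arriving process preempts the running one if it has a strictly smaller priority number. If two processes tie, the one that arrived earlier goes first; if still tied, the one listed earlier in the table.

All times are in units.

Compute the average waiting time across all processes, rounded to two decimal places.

Gantt: | J5 0-8 | J1 8-14 | J3 14-20 | J5 20-24 | J4 24-31 | J2 31-36 |
Completion: J1=14  J2=36  J3=20  J4=31  J5=24
Turnaround (C−A): J1=6  J2=30  J3=8  J4=22  J5=24
Waiting times: J1=0, J2=25, J3=2, J4=15, J5=12
Average waiting = (0+25+2+15+12) / 5 = 54/5 = 10.80

10.80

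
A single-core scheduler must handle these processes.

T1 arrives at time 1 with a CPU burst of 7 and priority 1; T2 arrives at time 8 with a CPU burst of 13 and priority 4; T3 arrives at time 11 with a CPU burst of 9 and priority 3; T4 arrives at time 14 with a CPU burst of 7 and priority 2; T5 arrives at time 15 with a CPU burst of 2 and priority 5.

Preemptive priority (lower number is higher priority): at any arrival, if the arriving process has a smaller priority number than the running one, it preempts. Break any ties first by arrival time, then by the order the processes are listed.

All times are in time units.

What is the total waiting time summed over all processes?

Gantt: | idle 0-1 | T1 1-8 | T2 8-11 | T3 11-14 | T4 14-21 | T3 21-27 | T2 27-37 | T5 37-39 |
Completion: T1=8  T2=37  T3=27  T4=21  T5=39
Turnaround (C−A): T1=7  T2=29  T3=16  T4=7  T5=24
Waiting = turnaround − burst: T1=0, T2=16, T3=7, T4=0, T5=22
Total waiting = 0 + 16 + 7 + 0 + 22 = 45

45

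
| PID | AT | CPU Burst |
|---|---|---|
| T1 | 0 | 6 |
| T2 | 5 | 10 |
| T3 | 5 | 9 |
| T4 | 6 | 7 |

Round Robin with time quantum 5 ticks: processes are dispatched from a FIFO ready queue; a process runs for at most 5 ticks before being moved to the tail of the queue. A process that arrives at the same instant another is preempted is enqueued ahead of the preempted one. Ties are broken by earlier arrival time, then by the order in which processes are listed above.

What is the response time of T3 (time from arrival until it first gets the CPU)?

Gantt: | T1 0-5 | T2 5-10 | T3 10-15 | T1 15-16 | T4 16-21 | T2 21-26 | T3 26-30 | T4 30-32 |
Completion: T1=16  T2=26  T3=30  T4=32
Turnaround (C−A): T1=16  T2=21  T3=25  T4=26
Response(T3) = first start − arrival = 10 − 5 = 5

5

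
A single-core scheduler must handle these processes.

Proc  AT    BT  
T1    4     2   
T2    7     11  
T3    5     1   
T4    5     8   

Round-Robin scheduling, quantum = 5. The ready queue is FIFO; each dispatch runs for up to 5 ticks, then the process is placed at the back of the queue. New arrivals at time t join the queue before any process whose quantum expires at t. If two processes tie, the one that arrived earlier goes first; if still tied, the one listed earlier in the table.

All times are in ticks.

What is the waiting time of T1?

0

Schedule: | idle 0-4 | T1 4-6 | T3 6-7 | T4 7-12 | T2 12-17 | T4 17-20 | T2 20-26 |
Completion: T1=6  T2=26  T3=7  T4=20
Turnaround (C−A): T1=2  T2=19  T3=2  T4=15
Waiting(T1) = turnaround − burst = 2 − 2 = 0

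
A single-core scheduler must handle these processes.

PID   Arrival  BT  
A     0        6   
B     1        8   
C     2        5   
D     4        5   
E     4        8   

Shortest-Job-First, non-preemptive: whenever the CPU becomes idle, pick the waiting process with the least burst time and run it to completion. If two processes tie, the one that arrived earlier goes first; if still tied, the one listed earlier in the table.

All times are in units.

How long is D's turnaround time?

Schedule: | A 0-6 | C 6-11 | D 11-16 | B 16-24 | E 24-32 |
Completion: A=6  B=24  C=11  D=16  E=32
Turnaround (C−A): A=6  B=23  C=9  D=12  E=28
Turnaround(D) = completion − arrival = 16 − 4 = 12

12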